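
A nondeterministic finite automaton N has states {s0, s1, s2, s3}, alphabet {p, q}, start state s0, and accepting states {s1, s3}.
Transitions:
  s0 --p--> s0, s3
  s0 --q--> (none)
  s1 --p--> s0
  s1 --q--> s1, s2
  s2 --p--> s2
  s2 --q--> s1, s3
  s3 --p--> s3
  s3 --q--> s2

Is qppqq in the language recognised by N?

rejected

Start: {s0}
read q: {}
The reachable set is empty and stays empty for the remaining 4 symbols.
Reachable ∩ accepting = {} — empty.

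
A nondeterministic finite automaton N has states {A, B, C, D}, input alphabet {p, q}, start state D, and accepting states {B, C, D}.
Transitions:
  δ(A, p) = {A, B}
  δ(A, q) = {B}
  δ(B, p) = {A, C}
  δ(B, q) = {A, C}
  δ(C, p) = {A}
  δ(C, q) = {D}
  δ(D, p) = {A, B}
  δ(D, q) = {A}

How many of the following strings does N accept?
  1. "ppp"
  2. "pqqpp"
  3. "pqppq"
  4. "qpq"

4

"ppp": accepted
"pqqpp": accepted
"pqppq": accepted
"qpq": accepted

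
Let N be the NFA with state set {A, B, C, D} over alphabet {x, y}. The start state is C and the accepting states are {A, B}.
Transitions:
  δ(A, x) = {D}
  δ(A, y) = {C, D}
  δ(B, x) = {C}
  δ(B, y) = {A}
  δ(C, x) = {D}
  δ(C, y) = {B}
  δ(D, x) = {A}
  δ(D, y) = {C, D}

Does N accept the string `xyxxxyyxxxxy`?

rejected

Start: {C}
read x: {D}
read y: {C, D}
read x: {A, D}
read x: {A, D}
read x: {A, D}
read y: {C, D}
read y: {B, C, D}
read x: {A, C, D}
read x: {A, D}
read x: {A, D}
read x: {A, D}
read y: {C, D}
Reachable ∩ accepting = {} — empty.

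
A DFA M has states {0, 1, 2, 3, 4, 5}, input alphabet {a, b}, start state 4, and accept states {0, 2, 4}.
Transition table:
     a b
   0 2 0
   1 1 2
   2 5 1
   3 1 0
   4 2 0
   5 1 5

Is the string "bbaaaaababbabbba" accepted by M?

rejected

4 --b--> 0
0 --b--> 0
0 --a--> 2
2 --a--> 5
5 --a--> 1
1 --a--> 1
1 --a--> 1
1 --b--> 2
2 --a--> 5
5 --b--> 5
5 --b--> 5
5 --a--> 1
1 --b--> 2
2 --b--> 1
1 --b--> 2
2 --a--> 5
End in state 5, which is not an accepting state.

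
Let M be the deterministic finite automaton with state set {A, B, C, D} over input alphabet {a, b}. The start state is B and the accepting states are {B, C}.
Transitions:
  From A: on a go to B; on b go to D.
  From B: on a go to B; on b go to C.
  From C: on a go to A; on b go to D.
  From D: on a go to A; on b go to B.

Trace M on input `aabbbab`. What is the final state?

C

B --a--> B
B --a--> B
B --b--> C
C --b--> D
D --b--> B
B --a--> B
B --b--> C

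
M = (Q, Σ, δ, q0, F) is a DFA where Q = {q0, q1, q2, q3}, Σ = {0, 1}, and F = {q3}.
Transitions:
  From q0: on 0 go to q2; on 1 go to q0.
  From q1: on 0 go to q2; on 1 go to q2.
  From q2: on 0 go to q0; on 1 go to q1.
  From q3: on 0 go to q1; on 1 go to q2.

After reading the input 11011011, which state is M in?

q0

q0 --1--> q0
q0 --1--> q0
q0 --0--> q2
q2 --1--> q1
q1 --1--> q2
q2 --0--> q0
q0 --1--> q0
q0 --1--> q0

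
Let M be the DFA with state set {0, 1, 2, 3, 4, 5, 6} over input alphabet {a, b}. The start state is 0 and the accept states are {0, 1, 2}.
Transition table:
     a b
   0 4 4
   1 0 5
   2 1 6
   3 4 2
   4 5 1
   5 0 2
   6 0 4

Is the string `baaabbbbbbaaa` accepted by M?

rejected

0 --b--> 4
4 --a--> 5
5 --a--> 0
0 --a--> 4
4 --b--> 1
1 --b--> 5
5 --b--> 2
2 --b--> 6
6 --b--> 4
4 --b--> 1
1 --a--> 0
0 --a--> 4
4 --a--> 5
End in state 5, which is not an accepting state.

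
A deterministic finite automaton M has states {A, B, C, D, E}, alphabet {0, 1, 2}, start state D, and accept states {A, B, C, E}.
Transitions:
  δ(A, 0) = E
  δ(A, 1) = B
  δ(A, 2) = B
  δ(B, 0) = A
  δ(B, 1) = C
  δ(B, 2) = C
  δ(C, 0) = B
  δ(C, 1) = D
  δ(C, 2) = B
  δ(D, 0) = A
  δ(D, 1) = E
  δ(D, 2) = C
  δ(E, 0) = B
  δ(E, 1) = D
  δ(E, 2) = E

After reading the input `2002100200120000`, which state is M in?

B

D --2--> C
C --0--> B
B --0--> A
A --2--> B
B --1--> C
C --0--> B
B --0--> A
A --2--> B
B --0--> A
A --0--> E
E --1--> D
D --2--> C
C --0--> B
B --0--> A
A --0--> E
E --0--> B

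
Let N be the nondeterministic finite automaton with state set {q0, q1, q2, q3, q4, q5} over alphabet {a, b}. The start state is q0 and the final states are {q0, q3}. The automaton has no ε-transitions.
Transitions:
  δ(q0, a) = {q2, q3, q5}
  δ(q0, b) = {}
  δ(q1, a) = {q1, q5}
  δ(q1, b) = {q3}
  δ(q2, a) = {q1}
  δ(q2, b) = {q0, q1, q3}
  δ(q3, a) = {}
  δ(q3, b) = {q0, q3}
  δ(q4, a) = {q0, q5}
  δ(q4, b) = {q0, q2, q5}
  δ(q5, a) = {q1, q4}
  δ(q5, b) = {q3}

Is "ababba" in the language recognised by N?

accepted

Start: {q0}
read a: {q2, q3, q5}
read b: {q0, q1, q3}
read a: {q1, q2, q3, q5}
read b: {q0, q1, q3}
read b: {q0, q3}
read a: {q2, q3, q5}
Reachable ∩ accepting = {q3} — nonempty.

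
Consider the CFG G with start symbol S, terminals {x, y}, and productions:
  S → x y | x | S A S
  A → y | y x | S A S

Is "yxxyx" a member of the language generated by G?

no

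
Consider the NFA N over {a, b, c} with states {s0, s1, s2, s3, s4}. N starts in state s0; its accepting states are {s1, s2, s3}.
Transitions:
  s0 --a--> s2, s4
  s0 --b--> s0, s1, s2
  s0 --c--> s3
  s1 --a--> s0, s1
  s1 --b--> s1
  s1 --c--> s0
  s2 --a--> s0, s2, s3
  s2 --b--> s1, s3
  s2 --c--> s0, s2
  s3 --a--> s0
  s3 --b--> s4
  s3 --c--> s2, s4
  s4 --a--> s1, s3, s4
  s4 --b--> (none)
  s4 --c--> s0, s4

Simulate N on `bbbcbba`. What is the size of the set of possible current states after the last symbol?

Start: {s0}
read b: {s0, s1, s2}
read b: {s0, s1, s2, s3}
read b: {s0, s1, s2, s3, s4}
read c: {s0, s2, s3, s4}
read b: {s0, s1, s2, s3, s4}
read b: {s0, s1, s2, s3, s4}
read a: {s0, s1, s2, s3, s4}
Final reachable set {s0, s1, s2, s3, s4} has 5 states.

5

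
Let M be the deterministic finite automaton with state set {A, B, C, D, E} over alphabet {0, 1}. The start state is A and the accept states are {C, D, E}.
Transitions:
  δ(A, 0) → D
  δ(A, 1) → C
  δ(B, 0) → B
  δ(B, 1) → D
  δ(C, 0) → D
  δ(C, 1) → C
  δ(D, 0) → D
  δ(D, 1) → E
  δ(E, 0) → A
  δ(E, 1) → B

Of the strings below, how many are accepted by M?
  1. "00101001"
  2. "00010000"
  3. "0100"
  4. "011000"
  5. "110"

4

"00101001": accepted
"00010000": accepted
"0100": accepted
"011000": rejected
"110": accepted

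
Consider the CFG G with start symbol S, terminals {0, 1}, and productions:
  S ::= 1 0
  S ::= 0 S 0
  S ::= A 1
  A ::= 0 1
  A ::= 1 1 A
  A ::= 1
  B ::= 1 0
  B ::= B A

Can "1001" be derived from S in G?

no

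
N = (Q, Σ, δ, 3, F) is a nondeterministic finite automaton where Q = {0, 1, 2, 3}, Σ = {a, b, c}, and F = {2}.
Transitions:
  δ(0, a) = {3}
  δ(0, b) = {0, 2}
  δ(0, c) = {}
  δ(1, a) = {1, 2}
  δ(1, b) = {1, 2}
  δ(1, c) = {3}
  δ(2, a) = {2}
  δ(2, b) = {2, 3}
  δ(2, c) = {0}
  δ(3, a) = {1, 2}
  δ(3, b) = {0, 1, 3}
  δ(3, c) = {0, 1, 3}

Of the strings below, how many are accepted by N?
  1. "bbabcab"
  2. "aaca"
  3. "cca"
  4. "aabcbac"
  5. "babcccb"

"bbabcab": accepted
"aaca": accepted
"cca": accepted
"aabcbac": rejected
"babcccb": accepted

4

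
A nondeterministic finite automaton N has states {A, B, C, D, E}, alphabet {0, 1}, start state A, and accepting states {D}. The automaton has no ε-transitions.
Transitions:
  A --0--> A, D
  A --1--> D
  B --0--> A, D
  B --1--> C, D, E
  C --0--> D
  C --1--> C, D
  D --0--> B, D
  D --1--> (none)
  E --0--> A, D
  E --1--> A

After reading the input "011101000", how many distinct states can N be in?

0

Start: {A}
read 0: {A, D}
read 1: {D}
read 1: {}
The reachable set is empty and stays empty for the remaining 6 symbols.
Final reachable set {} has 0 states.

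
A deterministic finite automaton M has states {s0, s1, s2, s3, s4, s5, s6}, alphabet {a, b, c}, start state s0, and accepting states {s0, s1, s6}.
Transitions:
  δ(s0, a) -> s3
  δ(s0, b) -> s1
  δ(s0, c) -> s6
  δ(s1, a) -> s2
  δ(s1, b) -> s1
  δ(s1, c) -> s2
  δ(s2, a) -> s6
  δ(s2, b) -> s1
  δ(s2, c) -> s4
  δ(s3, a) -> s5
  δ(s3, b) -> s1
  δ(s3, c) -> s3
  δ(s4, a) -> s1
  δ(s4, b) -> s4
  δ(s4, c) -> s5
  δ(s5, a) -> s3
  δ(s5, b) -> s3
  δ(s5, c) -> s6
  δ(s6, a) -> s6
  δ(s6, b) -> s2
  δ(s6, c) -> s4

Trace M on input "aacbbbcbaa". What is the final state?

s0 --a--> s3
s3 --a--> s5
s5 --c--> s6
s6 --b--> s2
s2 --b--> s1
s1 --b--> s1
s1 --c--> s2
s2 --b--> s1
s1 --a--> s2
s2 --a--> s6

s6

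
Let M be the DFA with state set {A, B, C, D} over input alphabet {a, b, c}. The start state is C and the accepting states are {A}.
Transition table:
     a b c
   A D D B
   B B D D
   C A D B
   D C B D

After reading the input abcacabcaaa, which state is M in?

D

C --a--> A
A --b--> D
D --c--> D
D --a--> C
C --c--> B
B --a--> B
B --b--> D
D --c--> D
D --a--> C
C --a--> A
A --a--> D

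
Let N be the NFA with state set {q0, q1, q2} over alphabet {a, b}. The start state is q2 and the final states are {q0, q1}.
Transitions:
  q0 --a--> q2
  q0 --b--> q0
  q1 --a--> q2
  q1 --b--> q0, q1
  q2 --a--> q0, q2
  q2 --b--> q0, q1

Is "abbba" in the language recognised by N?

Start: {q2}
read a: {q0, q2}
read b: {q0, q1}
read b: {q0, q1}
read b: {q0, q1}
read a: {q2}
Reachable ∩ accepting = {} — empty.

rejected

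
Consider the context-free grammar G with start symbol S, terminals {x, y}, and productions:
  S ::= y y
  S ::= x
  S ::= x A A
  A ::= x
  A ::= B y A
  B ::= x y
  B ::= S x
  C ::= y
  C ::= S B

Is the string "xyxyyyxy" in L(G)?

no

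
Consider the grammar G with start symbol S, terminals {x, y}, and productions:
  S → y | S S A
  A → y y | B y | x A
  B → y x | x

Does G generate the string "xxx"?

no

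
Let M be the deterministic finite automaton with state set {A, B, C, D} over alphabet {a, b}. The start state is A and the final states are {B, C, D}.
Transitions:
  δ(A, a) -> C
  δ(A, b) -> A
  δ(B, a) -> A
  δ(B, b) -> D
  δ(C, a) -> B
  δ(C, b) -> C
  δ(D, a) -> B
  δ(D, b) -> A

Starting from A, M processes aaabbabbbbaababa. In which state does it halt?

A --a--> C
C --a--> B
B --a--> A
A --b--> A
A --b--> A
A --a--> C
C --b--> C
C --b--> C
C --b--> C
C --b--> C
C --a--> B
B --a--> A
A --b--> A
A --a--> C
C --b--> C
C --a--> B

B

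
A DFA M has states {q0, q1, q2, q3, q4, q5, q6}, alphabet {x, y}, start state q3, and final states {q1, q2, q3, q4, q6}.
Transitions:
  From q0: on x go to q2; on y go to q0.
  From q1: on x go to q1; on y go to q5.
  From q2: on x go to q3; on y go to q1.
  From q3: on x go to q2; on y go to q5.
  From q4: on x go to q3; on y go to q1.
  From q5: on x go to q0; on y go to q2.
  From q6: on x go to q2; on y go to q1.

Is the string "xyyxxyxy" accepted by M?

rejected

q3 --x--> q2
q2 --y--> q1
q1 --y--> q5
q5 --x--> q0
q0 --x--> q2
q2 --y--> q1
q1 --x--> q1
q1 --y--> q5
End in state q5, which is not an accepting state.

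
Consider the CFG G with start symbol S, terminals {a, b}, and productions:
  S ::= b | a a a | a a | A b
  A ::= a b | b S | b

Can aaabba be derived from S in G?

no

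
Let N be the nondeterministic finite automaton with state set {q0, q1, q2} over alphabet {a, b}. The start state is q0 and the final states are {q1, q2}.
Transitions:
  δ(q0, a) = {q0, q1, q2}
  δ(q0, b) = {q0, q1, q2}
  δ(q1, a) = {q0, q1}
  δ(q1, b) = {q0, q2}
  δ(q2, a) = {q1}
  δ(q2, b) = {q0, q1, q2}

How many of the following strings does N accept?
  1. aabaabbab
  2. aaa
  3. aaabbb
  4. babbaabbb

4

aabaabbab: accepted
aaa: accepted
aaabbb: accepted
babbaabbb: accepted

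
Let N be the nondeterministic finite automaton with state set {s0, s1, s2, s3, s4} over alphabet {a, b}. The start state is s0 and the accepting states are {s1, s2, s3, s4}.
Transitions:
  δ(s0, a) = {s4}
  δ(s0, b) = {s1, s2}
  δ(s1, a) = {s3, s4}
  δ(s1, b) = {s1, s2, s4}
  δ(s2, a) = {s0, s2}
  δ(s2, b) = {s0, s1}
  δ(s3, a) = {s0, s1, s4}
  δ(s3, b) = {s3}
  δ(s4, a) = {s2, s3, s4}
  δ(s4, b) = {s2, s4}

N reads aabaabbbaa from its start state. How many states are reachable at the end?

5

Start: {s0}
read a: {s4}
read a: {s2, s3, s4}
read b: {s0, s1, s2, s3, s4}
read a: {s0, s1, s2, s3, s4}
read a: {s0, s1, s2, s3, s4}
read b: {s0, s1, s2, s3, s4}
read b: {s0, s1, s2, s3, s4}
read b: {s0, s1, s2, s3, s4}
read a: {s0, s1, s2, s3, s4}
read a: {s0, s1, s2, s3, s4}
Final reachable set {s0, s1, s2, s3, s4} has 5 states.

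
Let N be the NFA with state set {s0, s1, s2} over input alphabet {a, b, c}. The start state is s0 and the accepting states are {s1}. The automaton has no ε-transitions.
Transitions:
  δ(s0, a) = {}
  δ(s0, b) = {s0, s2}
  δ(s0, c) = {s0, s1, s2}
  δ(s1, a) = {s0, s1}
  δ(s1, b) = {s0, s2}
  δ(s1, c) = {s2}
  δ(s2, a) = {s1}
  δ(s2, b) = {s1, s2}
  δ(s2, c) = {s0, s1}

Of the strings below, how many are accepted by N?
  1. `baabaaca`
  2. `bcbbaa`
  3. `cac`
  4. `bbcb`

`baabaaca`: accepted
`bcbbaa`: accepted
`cac`: accepted
`bbcb`: accepted

4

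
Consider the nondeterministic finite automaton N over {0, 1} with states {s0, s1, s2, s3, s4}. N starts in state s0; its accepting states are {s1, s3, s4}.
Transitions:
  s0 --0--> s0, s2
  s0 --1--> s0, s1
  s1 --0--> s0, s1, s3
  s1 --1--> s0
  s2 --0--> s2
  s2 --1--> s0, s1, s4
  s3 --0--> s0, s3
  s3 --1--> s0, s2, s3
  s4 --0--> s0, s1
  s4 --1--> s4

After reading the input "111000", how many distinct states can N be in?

4

Start: {s0}
read 1: {s0, s1}
read 1: {s0, s1}
read 1: {s0, s1}
read 0: {s0, s1, s2, s3}
read 0: {s0, s1, s2, s3}
read 0: {s0, s1, s2, s3}
Final reachable set {s0, s1, s2, s3} has 4 states.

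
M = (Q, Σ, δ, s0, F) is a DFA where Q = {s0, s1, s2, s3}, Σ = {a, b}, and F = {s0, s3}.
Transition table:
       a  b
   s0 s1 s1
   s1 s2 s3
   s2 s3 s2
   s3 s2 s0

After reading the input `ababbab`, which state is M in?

s0 --a--> s1
s1 --b--> s3
s3 --a--> s2
s2 --b--> s2
s2 --b--> s2
s2 --a--> s3
s3 --b--> s0

s0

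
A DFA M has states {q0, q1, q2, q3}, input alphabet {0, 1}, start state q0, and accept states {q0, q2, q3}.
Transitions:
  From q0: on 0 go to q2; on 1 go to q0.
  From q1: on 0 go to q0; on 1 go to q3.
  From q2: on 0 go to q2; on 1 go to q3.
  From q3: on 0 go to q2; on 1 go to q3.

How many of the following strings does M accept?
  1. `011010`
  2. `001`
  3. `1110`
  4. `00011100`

4

`011010`: accepted
`001`: accepted
`1110`: accepted
`00011100`: accepted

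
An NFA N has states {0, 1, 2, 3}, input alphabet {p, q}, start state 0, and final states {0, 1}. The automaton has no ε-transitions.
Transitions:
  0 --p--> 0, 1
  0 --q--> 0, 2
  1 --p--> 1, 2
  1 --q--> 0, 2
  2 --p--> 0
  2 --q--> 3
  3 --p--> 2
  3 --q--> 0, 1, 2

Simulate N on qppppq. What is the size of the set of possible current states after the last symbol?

3

Start: {0}
read q: {0, 2}
read p: {0, 1}
read p: {0, 1, 2}
read p: {0, 1, 2}
read p: {0, 1, 2}
read q: {0, 2, 3}
Final reachable set {0, 2, 3} has 3 states.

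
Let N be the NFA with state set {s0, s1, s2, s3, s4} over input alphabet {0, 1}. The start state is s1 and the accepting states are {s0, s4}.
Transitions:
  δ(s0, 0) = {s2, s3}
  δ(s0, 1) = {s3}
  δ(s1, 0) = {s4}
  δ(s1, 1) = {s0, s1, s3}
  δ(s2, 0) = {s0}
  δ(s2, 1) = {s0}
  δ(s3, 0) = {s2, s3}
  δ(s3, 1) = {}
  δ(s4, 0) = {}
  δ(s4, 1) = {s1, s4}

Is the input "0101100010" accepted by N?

rejected

Start: {s1}
read 0: {s4}
read 1: {s1, s4}
read 0: {s4}
read 1: {s1, s4}
read 1: {s0, s1, s3, s4}
read 0: {s2, s3, s4}
read 0: {s0, s2, s3}
read 0: {s0, s2, s3}
read 1: {s0, s3}
read 0: {s2, s3}
Reachable ∩ accepting = {} — empty.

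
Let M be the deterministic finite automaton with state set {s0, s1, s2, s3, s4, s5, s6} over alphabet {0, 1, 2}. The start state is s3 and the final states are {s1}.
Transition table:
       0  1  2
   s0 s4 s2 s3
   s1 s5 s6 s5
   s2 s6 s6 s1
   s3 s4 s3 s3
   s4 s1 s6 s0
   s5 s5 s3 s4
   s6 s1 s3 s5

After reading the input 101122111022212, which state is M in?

s3

s3 --1--> s3
s3 --0--> s4
s4 --1--> s6
s6 --1--> s3
s3 --2--> s3
s3 --2--> s3
s3 --1--> s3
s3 --1--> s3
s3 --1--> s3
s3 --0--> s4
s4 --2--> s0
s0 --2--> s3
s3 --2--> s3
s3 --1--> s3
s3 --2--> s3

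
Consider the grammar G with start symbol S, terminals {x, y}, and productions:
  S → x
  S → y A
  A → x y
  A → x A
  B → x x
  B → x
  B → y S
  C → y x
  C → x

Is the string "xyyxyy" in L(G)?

no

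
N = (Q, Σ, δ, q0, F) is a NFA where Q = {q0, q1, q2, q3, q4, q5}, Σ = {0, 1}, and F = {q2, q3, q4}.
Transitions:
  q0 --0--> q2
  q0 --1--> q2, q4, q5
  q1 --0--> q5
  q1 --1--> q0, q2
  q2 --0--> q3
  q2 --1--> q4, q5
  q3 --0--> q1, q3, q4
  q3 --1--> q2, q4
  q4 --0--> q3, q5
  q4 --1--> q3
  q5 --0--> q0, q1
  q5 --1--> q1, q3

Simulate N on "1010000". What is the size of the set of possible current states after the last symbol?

Start: {q0}
read 1: {q2, q4, q5}
read 0: {q0, q1, q3, q5}
read 1: {q0, q1, q2, q3, q4, q5}
read 0: {q0, q1, q2, q3, q4, q5}
read 0: {q0, q1, q2, q3, q4, q5}
read 0: {q0, q1, q2, q3, q4, q5}
read 0: {q0, q1, q2, q3, q4, q5}
Final reachable set {q0, q1, q2, q3, q4, q5} has 6 states.

6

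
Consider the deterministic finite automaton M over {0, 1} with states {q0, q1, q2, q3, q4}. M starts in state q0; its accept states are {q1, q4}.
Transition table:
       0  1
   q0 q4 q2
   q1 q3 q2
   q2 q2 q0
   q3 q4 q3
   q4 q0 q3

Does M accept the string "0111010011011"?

q0 --0--> q4
q4 --1--> q3
q3 --1--> q3
q3 --1--> q3
q3 --0--> q4
q4 --1--> q3
q3 --0--> q4
q4 --0--> q0
q0 --1--> q2
q2 --1--> q0
q0 --0--> q4
q4 --1--> q3
q3 --1--> q3
End in state q3, which is not an accepting state.

rejected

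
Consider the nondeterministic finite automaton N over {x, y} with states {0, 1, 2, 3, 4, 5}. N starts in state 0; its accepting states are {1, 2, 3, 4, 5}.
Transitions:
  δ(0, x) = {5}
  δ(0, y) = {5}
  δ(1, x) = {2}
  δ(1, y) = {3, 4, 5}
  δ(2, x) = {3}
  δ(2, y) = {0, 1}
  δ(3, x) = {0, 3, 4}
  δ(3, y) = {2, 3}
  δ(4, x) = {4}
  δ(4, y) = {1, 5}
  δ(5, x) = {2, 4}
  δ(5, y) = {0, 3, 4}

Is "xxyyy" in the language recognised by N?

accepted

Start: {0}
read x: {5}
read x: {2, 4}
read y: {0, 1, 5}
read y: {0, 3, 4, 5}
read y: {0, 1, 2, 3, 4, 5}
Reachable ∩ accepting = {1, 2, 3, 4, 5} — nonempty.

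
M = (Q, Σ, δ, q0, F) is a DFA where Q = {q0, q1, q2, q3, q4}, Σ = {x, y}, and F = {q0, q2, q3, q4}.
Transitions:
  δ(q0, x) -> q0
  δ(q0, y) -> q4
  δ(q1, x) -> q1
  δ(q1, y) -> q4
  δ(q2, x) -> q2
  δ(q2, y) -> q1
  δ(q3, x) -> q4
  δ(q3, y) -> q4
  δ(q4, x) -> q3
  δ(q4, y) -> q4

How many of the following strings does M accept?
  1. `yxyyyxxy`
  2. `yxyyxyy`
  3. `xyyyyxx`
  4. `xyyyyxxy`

4

`yxyyyxxy`: accepted
`yxyyxyy`: accepted
`xyyyyxx`: accepted
`xyyyyxxy`: accepted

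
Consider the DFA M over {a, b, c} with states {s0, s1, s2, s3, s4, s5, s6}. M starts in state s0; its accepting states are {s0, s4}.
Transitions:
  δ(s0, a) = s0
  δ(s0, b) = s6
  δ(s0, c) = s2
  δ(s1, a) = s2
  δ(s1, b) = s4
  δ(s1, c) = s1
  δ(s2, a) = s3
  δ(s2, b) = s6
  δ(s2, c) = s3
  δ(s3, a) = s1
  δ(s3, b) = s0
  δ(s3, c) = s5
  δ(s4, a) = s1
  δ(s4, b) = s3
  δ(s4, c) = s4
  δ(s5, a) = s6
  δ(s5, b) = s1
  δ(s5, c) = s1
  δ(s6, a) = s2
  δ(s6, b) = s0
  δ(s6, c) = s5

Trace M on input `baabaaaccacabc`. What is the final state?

s5

s0 --b--> s6
s6 --a--> s2
s2 --a--> s3
s3 --b--> s0
s0 --a--> s0
s0 --a--> s0
s0 --a--> s0
s0 --c--> s2
s2 --c--> s3
s3 --a--> s1
s1 --c--> s1
s1 --a--> s2
s2 --b--> s6
s6 --c--> s5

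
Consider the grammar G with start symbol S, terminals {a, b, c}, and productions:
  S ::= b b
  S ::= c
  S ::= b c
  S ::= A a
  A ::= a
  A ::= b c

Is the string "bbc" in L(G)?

no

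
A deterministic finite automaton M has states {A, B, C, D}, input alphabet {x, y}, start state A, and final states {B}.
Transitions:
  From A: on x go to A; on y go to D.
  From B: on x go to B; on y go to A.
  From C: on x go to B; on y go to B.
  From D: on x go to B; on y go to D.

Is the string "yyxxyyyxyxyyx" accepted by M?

accepted

A --y--> D
D --y--> D
D --x--> B
B --x--> B
B --y--> A
A --y--> D
D --y--> D
D --x--> B
B --y--> A
A --x--> A
A --y--> D
D --y--> D
D --x--> B
End in state B, which is an accepting state.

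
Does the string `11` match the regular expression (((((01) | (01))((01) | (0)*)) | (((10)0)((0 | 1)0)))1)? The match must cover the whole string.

no

No split of 11 into u·v has ((((01)|(01))((01)|(0)*))|(((10)0)((0|1)0))) matching u and 1 matching v.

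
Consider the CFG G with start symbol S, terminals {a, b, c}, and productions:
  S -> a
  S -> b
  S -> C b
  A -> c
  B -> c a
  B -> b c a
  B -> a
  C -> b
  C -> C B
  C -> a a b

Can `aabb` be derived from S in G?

S ⇒ Cb ⇒ aabb

yes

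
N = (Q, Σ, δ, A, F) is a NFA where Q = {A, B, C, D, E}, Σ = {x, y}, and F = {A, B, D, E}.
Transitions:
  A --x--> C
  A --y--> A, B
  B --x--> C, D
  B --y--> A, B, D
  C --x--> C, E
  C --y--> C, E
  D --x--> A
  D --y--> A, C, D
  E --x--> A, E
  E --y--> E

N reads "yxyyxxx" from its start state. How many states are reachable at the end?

Start: {A}
read y: {A, B}
read x: {C, D}
read y: {A, C, D, E}
read y: {A, B, C, D, E}
read x: {A, C, D, E}
read x: {A, C, E}
read x: {A, C, E}
Final reachable set {A, C, E} has 3 states.

3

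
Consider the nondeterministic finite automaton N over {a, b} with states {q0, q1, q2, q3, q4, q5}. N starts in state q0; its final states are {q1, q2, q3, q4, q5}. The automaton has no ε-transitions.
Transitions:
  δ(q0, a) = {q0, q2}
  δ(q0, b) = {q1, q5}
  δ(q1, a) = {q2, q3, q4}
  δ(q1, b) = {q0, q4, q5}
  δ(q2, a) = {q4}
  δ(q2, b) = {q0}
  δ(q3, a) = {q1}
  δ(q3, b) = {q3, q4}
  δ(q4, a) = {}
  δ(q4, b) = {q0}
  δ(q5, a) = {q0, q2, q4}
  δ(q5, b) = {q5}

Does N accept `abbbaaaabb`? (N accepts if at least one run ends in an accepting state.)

accepted

Start: {q0}
read a: {q0, q2}
read b: {q0, q1, q5}
read b: {q0, q1, q4, q5}
read b: {q0, q1, q4, q5}
read a: {q0, q2, q3, q4}
read a: {q0, q1, q2, q4}
read a: {q0, q2, q3, q4}
read a: {q0, q1, q2, q4}
read b: {q0, q1, q4, q5}
read b: {q0, q1, q4, q5}
Reachable ∩ accepting = {q1, q4, q5} — nonempty.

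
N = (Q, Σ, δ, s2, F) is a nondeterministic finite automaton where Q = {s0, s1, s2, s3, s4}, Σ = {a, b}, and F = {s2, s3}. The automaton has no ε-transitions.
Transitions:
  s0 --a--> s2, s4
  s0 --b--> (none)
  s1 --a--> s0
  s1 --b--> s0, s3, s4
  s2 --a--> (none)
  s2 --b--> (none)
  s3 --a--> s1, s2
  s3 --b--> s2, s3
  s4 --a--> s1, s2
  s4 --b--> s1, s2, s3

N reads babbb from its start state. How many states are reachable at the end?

0

Start: {s2}
read b: {}
The reachable set is empty and stays empty for the remaining 4 symbols.
Final reachable set {} has 0 states.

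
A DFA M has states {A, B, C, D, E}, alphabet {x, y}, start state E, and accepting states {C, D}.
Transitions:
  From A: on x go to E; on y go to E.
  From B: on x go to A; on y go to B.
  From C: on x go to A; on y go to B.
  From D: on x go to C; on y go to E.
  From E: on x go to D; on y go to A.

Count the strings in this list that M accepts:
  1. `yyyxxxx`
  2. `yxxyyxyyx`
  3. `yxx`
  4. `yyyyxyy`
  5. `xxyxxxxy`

`yyyxxxx`: rejected
`yxxyyxyyx`: accepted
`yxx`: accepted
`yyyyxyy`: rejected
`xxyxxxxy`: rejected

2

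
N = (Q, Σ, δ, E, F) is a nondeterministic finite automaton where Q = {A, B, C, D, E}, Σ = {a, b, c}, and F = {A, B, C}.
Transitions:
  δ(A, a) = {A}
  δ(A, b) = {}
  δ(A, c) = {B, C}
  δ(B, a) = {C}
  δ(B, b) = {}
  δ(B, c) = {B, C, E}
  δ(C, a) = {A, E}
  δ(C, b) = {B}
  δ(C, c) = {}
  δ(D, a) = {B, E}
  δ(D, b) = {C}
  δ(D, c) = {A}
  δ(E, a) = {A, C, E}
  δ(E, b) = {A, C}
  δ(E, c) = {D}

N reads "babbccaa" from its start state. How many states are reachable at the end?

Start: {E}
read b: {A, C}
read a: {A, E}
read b: {A, C}
read b: {B}
read c: {B, C, E}
read c: {B, C, D, E}
read a: {A, B, C, E}
read a: {A, C, E}
Final reachable set {A, C, E} has 3 states.

3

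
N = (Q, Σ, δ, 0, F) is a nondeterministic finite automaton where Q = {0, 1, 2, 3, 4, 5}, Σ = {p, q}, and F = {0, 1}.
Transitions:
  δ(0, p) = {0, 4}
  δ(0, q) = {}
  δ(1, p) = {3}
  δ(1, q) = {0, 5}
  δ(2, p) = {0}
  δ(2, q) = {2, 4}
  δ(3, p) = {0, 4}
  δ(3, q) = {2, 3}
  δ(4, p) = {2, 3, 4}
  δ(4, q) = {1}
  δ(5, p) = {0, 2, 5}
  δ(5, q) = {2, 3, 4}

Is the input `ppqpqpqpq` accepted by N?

Start: {0}
read p: {0, 4}
read p: {0, 2, 3, 4}
read q: {1, 2, 3, 4}
read p: {0, 2, 3, 4}
read q: {1, 2, 3, 4}
read p: {0, 2, 3, 4}
read q: {1, 2, 3, 4}
read p: {0, 2, 3, 4}
read q: {1, 2, 3, 4}
Reachable ∩ accepting = {1} — nonempty.

accepted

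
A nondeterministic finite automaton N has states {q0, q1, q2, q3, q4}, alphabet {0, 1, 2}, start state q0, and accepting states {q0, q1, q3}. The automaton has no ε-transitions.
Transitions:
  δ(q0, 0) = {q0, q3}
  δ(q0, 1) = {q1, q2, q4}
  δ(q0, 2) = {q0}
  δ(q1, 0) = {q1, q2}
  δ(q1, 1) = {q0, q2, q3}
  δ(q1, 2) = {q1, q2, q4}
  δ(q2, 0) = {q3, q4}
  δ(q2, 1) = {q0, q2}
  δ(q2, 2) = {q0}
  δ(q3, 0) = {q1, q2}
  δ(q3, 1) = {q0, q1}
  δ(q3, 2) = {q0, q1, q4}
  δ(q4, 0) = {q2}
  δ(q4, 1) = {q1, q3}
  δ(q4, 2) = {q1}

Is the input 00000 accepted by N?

Start: {q0}
read 0: {q0, q3}
read 0: {q0, q1, q2, q3}
read 0: {q0, q1, q2, q3, q4}
read 0: {q0, q1, q2, q3, q4}
read 0: {q0, q1, q2, q3, q4}
Reachable ∩ accepting = {q0, q1, q3} — nonempty.

accepted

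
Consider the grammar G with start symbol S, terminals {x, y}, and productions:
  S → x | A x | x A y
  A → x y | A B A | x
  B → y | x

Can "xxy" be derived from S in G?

S ⇒ xAy ⇒ xxy

yes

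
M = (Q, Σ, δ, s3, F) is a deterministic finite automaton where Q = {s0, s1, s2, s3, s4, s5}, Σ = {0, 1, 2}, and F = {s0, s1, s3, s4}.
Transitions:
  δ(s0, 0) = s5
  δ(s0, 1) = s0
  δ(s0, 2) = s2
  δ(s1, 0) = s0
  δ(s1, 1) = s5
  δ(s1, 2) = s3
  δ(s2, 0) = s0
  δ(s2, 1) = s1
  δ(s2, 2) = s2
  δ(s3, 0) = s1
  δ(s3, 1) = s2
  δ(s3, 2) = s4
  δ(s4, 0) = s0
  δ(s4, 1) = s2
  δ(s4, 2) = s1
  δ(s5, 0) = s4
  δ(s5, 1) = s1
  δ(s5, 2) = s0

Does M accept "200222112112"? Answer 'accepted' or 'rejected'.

s3 --2--> s4
s4 --0--> s0
s0 --0--> s5
s5 --2--> s0
s0 --2--> s2
s2 --2--> s2
s2 --1--> s1
s1 --1--> s5
s5 --2--> s0
s0 --1--> s0
s0 --1--> s0
s0 --2--> s2
End in state s2, which is not an accepting state.

rejected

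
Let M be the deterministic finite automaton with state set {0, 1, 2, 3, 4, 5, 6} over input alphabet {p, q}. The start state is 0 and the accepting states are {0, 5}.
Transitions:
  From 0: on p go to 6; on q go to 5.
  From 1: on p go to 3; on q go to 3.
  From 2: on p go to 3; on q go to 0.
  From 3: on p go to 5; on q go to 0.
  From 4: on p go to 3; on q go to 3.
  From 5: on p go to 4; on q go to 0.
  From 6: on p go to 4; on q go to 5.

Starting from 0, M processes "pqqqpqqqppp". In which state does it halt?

0 --p--> 6
6 --q--> 5
5 --q--> 0
0 --q--> 5
5 --p--> 4
4 --q--> 3
3 --q--> 0
0 --q--> 5
5 --p--> 4
4 --p--> 3
3 --p--> 5

5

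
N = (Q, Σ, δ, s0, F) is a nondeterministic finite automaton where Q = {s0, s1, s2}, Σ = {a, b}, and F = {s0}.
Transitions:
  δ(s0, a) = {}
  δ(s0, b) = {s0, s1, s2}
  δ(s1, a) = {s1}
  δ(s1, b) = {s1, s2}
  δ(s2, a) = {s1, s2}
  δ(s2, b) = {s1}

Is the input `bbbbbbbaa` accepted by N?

rejected

Start: {s0}
read b: {s0, s1, s2}
read b: {s0, s1, s2}
read b: {s0, s1, s2}
read b: {s0, s1, s2}
read b: {s0, s1, s2}
read b: {s0, s1, s2}
read b: {s0, s1, s2}
read a: {s1, s2}
read a: {s1, s2}
Reachable ∩ accepting = {} — empty.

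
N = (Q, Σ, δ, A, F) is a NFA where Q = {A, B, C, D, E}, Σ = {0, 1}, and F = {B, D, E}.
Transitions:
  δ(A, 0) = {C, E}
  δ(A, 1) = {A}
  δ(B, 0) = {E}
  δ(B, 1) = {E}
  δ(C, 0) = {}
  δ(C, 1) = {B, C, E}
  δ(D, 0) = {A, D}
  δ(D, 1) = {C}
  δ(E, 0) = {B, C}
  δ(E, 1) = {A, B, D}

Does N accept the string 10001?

accepted

Start: {A}
read 1: {A}
read 0: {C, E}
read 0: {B, C}
read 0: {E}
read 1: {A, B, D}
Reachable ∩ accepting = {B, D} — nonempty.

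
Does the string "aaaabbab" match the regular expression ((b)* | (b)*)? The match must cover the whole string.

Neither (b)* nor (b)* matches aaaabbab.

no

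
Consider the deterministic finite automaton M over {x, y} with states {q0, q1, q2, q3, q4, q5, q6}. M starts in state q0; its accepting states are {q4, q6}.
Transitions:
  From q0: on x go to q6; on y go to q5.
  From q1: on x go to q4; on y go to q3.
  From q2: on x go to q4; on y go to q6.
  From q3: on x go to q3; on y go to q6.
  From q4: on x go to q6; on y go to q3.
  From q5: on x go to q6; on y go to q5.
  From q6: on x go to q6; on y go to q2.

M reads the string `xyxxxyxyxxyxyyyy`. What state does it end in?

q0 --x--> q6
q6 --y--> q2
q2 --x--> q4
q4 --x--> q6
q6 --x--> q6
q6 --y--> q2
q2 --x--> q4
q4 --y--> q3
q3 --x--> q3
q3 --x--> q3
q3 --y--> q6
q6 --x--> q6
q6 --y--> q2
q2 --y--> q6
q6 --y--> q2
q2 --y--> q6

q6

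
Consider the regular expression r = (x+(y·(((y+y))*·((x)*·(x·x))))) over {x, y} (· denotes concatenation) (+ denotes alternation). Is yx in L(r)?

Neither x nor (y·(((y+y))*·((x)*·(x·x)))) matches yx.

no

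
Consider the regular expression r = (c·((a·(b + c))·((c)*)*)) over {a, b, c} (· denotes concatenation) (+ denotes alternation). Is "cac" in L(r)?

Split as c·ac: c matches c and ((a·(b+c))·((c)*)*) matches ac.

yes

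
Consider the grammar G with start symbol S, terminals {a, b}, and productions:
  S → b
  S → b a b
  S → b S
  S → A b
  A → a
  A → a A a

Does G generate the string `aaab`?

S ⇒ Ab ⇒ aAab ⇒ aaab

yes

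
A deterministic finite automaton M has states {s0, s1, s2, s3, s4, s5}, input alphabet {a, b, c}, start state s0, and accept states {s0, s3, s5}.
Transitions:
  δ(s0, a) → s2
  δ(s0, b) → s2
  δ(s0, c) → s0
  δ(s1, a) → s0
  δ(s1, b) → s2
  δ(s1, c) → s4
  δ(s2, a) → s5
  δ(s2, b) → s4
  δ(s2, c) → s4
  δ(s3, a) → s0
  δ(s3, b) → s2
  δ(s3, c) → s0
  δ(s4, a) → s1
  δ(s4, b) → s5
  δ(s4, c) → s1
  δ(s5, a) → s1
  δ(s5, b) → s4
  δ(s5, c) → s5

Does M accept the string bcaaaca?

rejected

s0 --b--> s2
s2 --c--> s4
s4 --a--> s1
s1 --a--> s0
s0 --a--> s2
s2 --c--> s4
s4 --a--> s1
End in state s1, which is not an accepting state.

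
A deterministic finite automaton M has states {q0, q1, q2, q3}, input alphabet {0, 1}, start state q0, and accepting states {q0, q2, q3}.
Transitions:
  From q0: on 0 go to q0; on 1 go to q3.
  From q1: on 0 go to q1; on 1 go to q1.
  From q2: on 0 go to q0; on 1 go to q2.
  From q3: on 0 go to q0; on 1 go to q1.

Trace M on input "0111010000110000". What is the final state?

q1

q0 --0--> q0
q0 --1--> q3
q3 --1--> q1
q1 --1--> q1
q1 --0--> q1
q1 --1--> q1
q1 --0--> q1
q1 --0--> q1
q1 --0--> q1
q1 --0--> q1
q1 --1--> q1
q1 --1--> q1
q1 --0--> q1
q1 --0--> q1
q1 --0--> q1
q1 --0--> q1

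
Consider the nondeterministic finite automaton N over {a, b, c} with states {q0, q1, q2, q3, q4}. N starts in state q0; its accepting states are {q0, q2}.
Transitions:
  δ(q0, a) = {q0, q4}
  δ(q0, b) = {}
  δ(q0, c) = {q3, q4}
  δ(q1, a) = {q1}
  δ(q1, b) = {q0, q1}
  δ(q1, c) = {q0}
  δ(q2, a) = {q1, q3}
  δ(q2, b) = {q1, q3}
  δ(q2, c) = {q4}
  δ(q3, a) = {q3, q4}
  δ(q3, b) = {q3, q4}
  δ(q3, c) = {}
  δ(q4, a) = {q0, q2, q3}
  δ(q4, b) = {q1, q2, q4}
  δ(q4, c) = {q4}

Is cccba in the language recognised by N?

Start: {q0}
read c: {q3, q4}
read c: {q4}
read c: {q4}
read b: {q1, q2, q4}
read a: {q0, q1, q2, q3}
Reachable ∩ accepting = {q0, q2} — nonempty.

accepted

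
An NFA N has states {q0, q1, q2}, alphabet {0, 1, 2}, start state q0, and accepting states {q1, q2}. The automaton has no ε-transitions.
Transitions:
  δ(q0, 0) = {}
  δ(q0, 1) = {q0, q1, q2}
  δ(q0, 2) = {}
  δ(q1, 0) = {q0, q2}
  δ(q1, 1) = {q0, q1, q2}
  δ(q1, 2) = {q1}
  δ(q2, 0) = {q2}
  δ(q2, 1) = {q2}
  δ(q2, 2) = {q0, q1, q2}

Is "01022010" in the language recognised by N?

rejected

Start: {q0}
read 0: {}
The reachable set is empty and stays empty for the remaining 7 symbols.
Reachable ∩ accepting = {} — empty.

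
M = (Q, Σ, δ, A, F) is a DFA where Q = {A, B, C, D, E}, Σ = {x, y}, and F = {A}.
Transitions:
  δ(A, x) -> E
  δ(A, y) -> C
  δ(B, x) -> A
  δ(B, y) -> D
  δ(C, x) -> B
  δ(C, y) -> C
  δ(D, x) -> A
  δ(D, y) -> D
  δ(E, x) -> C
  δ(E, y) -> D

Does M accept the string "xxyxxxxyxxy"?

rejected

A --x--> E
E --x--> C
C --y--> C
C --x--> B
B --x--> A
A --x--> E
E --x--> C
C --y--> C
C --x--> B
B --x--> A
A --y--> C
End in state C, which is not an accepting state.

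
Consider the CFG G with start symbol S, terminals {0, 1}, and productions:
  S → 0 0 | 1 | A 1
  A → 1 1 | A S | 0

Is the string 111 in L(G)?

S ⇒ A1 ⇒ 111

yes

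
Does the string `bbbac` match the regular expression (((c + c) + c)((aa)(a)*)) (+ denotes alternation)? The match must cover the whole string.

no

No split of bbbac into u·v has ((c+c)+c) matching u and ((aa)(a)*) matching v.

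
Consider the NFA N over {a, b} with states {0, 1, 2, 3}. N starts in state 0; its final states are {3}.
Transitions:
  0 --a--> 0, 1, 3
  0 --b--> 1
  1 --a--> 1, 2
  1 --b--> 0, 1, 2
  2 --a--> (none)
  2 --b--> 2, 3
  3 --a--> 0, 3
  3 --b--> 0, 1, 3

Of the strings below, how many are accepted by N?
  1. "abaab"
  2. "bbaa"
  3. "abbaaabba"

"abaab": accepted
"bbaa": accepted
"abbaaabba": accepted

3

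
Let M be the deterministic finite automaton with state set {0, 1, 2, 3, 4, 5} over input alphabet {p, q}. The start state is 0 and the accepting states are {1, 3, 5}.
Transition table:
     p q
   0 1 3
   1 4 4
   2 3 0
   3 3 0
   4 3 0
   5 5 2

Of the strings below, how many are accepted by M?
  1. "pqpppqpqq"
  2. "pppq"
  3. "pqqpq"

0

"pqpppqpqq": rejected
"pppq": rejected
"pqqpq": rejected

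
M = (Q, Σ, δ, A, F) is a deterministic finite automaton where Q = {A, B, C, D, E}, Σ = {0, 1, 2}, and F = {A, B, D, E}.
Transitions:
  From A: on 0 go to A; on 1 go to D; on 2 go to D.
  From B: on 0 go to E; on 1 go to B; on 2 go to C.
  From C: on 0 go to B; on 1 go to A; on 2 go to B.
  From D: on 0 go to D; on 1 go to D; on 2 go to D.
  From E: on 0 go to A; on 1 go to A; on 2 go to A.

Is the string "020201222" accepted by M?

A --0--> A
A --2--> D
D --0--> D
D --2--> D
D --0--> D
D --1--> D
D --2--> D
D --2--> D
D --2--> D
End in state D, which is an accepting state.

accepted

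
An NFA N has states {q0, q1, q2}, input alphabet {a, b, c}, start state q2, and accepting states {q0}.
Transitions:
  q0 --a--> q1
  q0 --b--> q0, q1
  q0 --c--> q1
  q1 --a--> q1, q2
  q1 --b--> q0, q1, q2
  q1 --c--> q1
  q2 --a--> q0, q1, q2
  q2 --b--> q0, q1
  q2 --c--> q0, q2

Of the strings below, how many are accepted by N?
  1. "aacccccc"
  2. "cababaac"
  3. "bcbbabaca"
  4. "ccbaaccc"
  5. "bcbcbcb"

5

"aacccccc": accepted
"cababaac": accepted
"bcbbabaca": accepted
"ccbaaccc": accepted
"bcbcbcb": accepted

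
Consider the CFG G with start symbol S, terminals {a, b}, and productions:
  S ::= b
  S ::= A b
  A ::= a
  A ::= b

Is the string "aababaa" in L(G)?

no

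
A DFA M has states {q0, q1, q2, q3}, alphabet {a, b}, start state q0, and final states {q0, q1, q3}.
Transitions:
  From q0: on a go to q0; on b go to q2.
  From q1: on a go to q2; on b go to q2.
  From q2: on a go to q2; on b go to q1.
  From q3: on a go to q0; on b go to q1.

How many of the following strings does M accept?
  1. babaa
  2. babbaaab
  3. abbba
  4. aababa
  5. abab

2

babaa: rejected
babbaaab: accepted
abbba: rejected
aababa: rejected
abab: accepted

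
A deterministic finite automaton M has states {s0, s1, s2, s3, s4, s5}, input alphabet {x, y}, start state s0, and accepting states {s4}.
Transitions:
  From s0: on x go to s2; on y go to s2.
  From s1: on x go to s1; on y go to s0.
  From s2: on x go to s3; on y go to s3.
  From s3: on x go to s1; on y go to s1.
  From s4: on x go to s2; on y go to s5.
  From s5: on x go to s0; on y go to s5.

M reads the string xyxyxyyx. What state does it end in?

s0 --x--> s2
s2 --y--> s3
s3 --x--> s1
s1 --y--> s0
s0 --x--> s2
s2 --y--> s3
s3 --y--> s1
s1 --x--> s1

s1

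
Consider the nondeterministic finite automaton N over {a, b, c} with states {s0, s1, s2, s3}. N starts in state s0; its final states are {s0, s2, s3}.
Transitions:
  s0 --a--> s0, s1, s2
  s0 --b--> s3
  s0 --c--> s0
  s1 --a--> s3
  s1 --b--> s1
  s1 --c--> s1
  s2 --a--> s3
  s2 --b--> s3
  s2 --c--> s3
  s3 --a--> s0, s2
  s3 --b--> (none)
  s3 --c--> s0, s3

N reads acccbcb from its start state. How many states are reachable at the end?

Start: {s0}
read a: {s0, s1, s2}
read c: {s0, s1, s3}
read c: {s0, s1, s3}
read c: {s0, s1, s3}
read b: {s1, s3}
read c: {s0, s1, s3}
read b: {s1, s3}
Final reachable set {s1, s3} has 2 states.

2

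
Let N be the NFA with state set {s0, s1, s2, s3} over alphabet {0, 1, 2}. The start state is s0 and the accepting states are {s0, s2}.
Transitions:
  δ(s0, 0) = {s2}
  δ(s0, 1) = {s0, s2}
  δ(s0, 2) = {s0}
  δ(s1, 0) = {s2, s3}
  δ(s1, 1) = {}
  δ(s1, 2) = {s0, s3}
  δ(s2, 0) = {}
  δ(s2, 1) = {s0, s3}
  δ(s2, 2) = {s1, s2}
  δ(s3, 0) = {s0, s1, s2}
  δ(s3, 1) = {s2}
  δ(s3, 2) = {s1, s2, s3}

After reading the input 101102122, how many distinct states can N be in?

4

Start: {s0}
read 1: {s0, s2}
read 0: {s2}
read 1: {s0, s3}
read 1: {s0, s2}
read 0: {s2}
read 2: {s1, s2}
read 1: {s0, s3}
read 2: {s0, s1, s2, s3}
read 2: {s0, s1, s2, s3}
Final reachable set {s0, s1, s2, s3} has 4 states.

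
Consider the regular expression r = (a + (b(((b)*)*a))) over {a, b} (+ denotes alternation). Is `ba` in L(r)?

The right alternative (b(((b)*)*a)) matches ba.

yes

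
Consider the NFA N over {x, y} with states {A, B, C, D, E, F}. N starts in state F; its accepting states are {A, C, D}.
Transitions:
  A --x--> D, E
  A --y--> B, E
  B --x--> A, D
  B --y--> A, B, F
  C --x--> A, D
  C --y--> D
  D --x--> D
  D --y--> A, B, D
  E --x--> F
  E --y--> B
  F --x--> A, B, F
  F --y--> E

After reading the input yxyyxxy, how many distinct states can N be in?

3

Start: {F}
read y: {E}
read x: {F}
read y: {E}
read y: {B}
read x: {A, D}
read x: {D, E}
read y: {A, B, D}
Final reachable set {A, B, D} has 3 states.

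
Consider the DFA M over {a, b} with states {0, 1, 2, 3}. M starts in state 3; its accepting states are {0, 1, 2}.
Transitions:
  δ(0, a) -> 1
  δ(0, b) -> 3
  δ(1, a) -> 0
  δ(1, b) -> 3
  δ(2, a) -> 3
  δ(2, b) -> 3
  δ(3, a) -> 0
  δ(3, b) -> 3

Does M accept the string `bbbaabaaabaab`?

3 --b--> 3
3 --b--> 3
3 --b--> 3
3 --a--> 0
0 --a--> 1
1 --b--> 3
3 --a--> 0
0 --a--> 1
1 --a--> 0
0 --b--> 3
3 --a--> 0
0 --a--> 1
1 --b--> 3
End in state 3, which is not an accepting state.

rejected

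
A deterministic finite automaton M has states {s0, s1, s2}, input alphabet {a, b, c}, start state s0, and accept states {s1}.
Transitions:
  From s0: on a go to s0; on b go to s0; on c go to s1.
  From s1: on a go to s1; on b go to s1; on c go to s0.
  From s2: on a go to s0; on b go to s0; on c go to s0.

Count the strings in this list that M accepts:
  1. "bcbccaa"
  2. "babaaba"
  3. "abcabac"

1

"bcbccaa": accepted
"babaaba": rejected
"abcabac": rejected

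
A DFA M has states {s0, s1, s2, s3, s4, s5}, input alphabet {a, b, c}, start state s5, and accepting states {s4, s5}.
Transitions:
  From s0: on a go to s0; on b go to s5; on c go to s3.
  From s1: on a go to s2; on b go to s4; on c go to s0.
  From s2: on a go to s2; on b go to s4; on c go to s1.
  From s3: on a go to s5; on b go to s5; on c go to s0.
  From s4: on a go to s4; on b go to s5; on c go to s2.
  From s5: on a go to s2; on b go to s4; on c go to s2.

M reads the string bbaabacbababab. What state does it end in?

s5 --b--> s4
s4 --b--> s5
s5 --a--> s2
s2 --a--> s2
s2 --b--> s4
s4 --a--> s4
s4 --c--> s2
s2 --b--> s4
s4 --a--> s4
s4 --b--> s5
s5 --a--> s2
s2 --b--> s4
s4 --a--> s4
s4 --b--> s5

s5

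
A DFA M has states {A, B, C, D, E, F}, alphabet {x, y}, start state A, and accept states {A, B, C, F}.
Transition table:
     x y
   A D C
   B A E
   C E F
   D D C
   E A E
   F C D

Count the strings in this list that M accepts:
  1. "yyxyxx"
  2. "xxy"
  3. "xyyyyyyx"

"yyxyxx": rejected
"xxy": accepted
"xyyyyyyx": rejected

1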